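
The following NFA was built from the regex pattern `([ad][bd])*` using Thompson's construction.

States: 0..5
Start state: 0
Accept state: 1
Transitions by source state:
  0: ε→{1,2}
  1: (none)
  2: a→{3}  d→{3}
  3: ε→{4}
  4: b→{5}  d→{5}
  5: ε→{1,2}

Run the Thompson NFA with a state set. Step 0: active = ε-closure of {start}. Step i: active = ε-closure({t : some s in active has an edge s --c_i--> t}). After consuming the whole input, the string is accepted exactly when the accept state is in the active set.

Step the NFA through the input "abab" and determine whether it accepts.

Answer: ACCEPT

Derivation:
start: ε-closure({0}) = {0,1,2}
'a' @ 1: {3,4}
'b' @ 2: {1,2,5}  [accepting]
'a' @ 3: {3,4}
'b' @ 4: {1,2,5}  [accepting]
end set {1,2,5} — state 1 in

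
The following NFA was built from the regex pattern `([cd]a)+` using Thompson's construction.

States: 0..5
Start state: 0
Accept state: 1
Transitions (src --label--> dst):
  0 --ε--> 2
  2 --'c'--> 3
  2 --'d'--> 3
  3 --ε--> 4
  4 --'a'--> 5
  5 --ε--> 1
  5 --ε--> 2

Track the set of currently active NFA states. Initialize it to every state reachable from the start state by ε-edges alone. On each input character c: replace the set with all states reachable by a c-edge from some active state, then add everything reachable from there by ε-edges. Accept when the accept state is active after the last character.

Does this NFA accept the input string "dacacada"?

initial (ε-close {0}): {0,2}
'd' @ 1: {3,4}
'a' @ 2: {1,2,5}  (accept∈set)
'c' @ 3: {3,4}
'a' @ 4: {1,2,5}  (accept∈set)
'c' @ 5: {3,4}
'a' @ 6: {1,2,5}  (accept∈set)
'd' @ 7: {3,4}
'a' @ 8: {1,2,5}  (accept∈set)
final: {1,2,5}; accept 1 in set

Answer: ACCEPT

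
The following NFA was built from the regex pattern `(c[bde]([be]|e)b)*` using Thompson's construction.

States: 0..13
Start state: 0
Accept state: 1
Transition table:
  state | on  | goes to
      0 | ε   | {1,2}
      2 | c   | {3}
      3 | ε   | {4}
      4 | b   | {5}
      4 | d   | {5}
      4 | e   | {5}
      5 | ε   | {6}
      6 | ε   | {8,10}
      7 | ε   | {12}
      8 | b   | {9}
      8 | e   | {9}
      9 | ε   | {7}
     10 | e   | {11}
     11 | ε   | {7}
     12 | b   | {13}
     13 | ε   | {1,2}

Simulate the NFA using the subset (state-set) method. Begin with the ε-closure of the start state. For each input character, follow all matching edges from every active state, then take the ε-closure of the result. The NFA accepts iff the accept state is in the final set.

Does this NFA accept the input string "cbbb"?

Answer: ACCEPT

Trace:
initial (ε-close {0}): {0,1,2}
'c' @ 1: {3,4}
'b' @ 2: {5,6,8,10}
'b' @ 3: {7,9,12}
'b' @ 4: {1,2,13}  ✓accept
final: {1,2,13}; accept 1 in set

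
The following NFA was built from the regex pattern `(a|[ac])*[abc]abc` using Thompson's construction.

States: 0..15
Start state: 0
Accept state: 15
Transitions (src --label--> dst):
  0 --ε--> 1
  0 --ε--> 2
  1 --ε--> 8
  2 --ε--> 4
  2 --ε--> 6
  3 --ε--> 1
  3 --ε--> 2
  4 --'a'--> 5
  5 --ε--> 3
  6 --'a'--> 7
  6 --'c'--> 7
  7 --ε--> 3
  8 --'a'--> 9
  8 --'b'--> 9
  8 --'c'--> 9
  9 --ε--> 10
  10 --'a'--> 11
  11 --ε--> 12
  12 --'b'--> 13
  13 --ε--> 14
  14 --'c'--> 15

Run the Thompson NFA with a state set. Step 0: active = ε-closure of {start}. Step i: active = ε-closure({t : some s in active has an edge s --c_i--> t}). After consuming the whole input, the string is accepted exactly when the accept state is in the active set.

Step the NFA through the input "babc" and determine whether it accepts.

start: ε-closure({0}) = {0,1,2,4,6,8}
'b' @ 1: {9,10}
'a' @ 2: {11,12}
'b' @ 3: {13,14}
'c' @ 4: {15}  ✓accept
end set {15} — state 15 in

Answer: ACCEPT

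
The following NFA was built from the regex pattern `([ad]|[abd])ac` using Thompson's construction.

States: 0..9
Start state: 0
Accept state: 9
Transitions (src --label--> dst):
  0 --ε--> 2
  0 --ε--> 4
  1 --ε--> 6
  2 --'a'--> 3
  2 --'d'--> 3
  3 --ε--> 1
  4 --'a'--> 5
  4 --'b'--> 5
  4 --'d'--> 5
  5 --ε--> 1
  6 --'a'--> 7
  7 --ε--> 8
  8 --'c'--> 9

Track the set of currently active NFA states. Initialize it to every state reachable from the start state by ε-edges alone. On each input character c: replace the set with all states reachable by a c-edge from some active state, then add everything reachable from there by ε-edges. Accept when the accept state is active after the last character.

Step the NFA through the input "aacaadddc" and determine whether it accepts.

Answer: REJECT

Trace:
start: ε-closure({0}) = {0,2,4}
'a' @ 1: {1,3,5,6}
'a' @ 2: {7,8}
'c' @ 3: {9}  [accepting]
'a' @ 4: {}  — no active states
rest 'adddc' ignored (set empty)
final: {}; accept 9 not in set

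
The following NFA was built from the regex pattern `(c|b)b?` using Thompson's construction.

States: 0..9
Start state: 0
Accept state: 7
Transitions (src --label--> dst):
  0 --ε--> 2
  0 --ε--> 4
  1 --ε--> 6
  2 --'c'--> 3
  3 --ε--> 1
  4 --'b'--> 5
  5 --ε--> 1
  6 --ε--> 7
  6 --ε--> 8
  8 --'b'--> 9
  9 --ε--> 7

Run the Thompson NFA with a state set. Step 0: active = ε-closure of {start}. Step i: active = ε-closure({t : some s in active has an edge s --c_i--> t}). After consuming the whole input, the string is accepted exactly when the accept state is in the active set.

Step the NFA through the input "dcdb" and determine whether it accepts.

start: ε-closure({0}) = {0,2,4}
'd' @ 1: {}  — state set empty
rest 'cdb' ignored (set empty)
final: {}; accept 7 not in set

Answer: REJECT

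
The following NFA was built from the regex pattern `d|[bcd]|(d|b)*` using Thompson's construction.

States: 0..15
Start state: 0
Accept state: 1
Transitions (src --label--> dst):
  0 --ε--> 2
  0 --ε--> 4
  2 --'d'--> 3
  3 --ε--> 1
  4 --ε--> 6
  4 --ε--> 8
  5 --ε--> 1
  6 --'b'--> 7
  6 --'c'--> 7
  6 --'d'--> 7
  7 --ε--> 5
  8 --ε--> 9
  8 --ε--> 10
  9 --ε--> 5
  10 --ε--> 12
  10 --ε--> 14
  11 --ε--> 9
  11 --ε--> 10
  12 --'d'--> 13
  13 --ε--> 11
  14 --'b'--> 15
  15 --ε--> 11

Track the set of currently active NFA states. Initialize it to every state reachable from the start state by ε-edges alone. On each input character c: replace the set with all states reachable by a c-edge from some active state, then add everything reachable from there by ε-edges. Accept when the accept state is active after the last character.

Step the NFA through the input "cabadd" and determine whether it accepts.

Answer: REJECT

Trace:
start: ε-closure({0}) = {0,1,2,4,5,6,8,9,10,12,14}
'c' @ 1: {1,5,7}  (accept∈set)
'a' @ 2: {}  — dead — no transitions
rest 'badd' ignored (set empty)
end set {} — state 1 not in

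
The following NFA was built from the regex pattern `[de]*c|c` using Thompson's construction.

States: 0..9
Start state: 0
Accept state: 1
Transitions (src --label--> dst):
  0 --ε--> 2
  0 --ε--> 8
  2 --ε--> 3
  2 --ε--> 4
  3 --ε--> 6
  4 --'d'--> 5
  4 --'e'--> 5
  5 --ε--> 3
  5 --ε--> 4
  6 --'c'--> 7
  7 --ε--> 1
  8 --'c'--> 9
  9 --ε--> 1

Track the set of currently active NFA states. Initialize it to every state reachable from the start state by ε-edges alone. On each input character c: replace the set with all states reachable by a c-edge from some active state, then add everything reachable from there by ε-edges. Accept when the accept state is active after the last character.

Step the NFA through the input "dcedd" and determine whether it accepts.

Answer: REJECT

Derivation:
initial (ε-close {0}): {0,2,3,4,6,8}
'd' @ 1: {3,4,5,6}
'c' @ 2: {1,7}  ✓accept
'e' @ 3: {}  — state set empty
rest 'dd' ignored (set empty)
end set {} — state 1 not in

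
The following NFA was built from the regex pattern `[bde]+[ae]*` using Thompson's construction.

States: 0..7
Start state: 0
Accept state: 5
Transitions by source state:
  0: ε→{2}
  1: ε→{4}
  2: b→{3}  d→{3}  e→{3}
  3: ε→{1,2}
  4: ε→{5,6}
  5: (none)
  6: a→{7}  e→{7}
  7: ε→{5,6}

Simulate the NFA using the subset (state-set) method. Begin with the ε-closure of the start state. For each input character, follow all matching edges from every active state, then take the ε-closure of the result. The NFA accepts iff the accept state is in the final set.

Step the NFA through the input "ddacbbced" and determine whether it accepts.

Answer: REJECT

Derivation:
initial (ε-close {0}): {0,2}
'd' @ 1: {1,2,3,4,5,6}  [accepting]
'd' @ 2: {1,2,3,4,5,6}  [accepting]
'a' @ 3: {5,6,7}  [accepting]
'c' @ 4: {}  — no active states
rest 'bbced' ignored (set empty)
end set {} — state 5 not in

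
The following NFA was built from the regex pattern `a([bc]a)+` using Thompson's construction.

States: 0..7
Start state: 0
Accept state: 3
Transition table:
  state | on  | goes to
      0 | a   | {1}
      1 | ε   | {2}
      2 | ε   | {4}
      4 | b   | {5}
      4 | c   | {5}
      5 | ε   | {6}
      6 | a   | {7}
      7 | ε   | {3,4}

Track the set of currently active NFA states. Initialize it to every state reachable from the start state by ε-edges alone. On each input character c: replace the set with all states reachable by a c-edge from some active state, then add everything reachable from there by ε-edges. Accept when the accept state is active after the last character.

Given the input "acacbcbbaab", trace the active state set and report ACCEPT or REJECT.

S₀ = ε-closure({0}) = {0}
'a' @ 1: {1,2,4}
'c' @ 2: {5,6}
'a' @ 3: {3,4,7}  ✓accept
'c' @ 4: {5,6}
'b' @ 5: {}  — no active states
rest 'cbbaab' ignored (set empty)
final: {}; accept 3 not in set

Answer: REJECT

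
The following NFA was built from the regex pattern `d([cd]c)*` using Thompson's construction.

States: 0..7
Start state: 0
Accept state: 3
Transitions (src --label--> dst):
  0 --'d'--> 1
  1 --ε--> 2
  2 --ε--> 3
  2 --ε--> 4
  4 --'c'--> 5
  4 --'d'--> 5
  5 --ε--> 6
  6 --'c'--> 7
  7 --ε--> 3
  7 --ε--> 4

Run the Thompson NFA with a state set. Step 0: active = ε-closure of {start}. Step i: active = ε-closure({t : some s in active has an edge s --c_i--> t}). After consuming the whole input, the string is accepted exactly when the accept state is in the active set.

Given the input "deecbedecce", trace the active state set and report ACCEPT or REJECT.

Answer: REJECT

Derivation:
initial (ε-close {0}): {0}
'd' @ 1: {1,2,3,4}  ✓accept
'e' @ 2: {}  — no active states
rest 'ecbedecce' ignored (set empty)
end set {} — state 3 not in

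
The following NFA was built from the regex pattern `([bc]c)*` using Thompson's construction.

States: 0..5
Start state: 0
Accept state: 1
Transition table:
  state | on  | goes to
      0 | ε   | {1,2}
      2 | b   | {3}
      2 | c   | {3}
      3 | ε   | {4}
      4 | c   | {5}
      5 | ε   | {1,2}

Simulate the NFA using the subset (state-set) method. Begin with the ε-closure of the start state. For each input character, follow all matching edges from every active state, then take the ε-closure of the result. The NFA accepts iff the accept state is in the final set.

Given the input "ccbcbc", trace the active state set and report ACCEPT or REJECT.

Answer: ACCEPT

Derivation:
start: ε-closure({0}) = {0,1,2}
'c' @ 1: {3,4}
'c' @ 2: {1,2,5}  [accepting]
'b' @ 3: {3,4}
'c' @ 4: {1,2,5}  [accepting]
'b' @ 5: {3,4}
'c' @ 6: {1,2,5}  [accepting]
final: {1,2,5}; accept 1 in set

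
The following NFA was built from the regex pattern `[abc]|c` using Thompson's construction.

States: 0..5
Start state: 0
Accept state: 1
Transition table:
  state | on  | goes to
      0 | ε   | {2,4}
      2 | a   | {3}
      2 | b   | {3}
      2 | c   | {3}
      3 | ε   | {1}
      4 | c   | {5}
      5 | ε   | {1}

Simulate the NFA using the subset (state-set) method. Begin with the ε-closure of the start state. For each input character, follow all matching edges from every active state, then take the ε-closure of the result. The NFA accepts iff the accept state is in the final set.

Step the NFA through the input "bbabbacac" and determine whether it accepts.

start: ε-closure({0}) = {0,2,4}
'b' @ 1: {1,3}  [accepting]
'b' @ 2: {}  — no active states
rest 'abbacac' ignored (set empty)
end set {} — state 1 not in

Answer: REJECT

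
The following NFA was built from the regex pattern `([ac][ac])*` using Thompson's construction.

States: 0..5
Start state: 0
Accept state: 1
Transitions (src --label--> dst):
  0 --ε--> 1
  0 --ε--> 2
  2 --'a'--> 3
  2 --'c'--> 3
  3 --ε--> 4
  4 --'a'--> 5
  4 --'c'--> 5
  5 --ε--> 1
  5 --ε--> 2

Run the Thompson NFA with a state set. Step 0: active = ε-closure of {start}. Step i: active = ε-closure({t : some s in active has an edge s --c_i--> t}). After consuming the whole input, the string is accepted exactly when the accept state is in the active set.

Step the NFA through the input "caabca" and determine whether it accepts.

start: ε-closure({0}) = {0,1,2}
'c' @ 1: {3,4}
'a' @ 2: {1,2,5}  ✓accept
'a' @ 3: {3,4}
'b' @ 4: {}  — state set empty
rest 'ca' ignored (set empty)
end set {} — state 1 not in

Answer: REJECT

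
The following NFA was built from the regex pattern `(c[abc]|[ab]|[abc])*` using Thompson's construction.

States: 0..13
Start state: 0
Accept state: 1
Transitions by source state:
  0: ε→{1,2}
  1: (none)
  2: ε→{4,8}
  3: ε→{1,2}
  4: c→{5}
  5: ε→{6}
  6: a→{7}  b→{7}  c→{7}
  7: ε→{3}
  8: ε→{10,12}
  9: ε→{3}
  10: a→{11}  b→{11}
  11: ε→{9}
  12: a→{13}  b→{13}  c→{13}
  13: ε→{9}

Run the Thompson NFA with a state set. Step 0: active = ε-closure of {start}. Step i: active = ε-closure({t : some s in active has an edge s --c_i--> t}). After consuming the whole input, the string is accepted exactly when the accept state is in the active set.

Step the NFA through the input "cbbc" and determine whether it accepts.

start: ε-closure({0}) = {0,1,2,4,8,10,12}
'c' @ 1: {1,2,3,4,5,6,8,9,10,12,13}  (accept∈set)
'b' @ 2: {1,2,3,4,7,8,9,10,11,12,13}  (accept∈set)
'b' @ 3: {1,2,3,4,8,9,10,11,12,13}  (accept∈set)
'c' @ 4: {1,2,3,4,5,6,8,9,10,12,13}  (accept∈set)
end set {1,2,3,4,5,6,8,9,10,12,13} — state 1 in

Answer: ACCEPT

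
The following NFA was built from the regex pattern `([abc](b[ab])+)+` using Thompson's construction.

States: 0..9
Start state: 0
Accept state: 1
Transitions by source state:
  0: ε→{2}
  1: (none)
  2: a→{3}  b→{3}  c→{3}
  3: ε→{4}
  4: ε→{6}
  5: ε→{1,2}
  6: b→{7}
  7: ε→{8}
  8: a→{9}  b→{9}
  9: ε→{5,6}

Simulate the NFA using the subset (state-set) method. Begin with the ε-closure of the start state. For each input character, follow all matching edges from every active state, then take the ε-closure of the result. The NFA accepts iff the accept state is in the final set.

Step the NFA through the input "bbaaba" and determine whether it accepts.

start: ε-closure({0}) = {0,2}
'b' @ 1: {3,4,6}
'b' @ 2: {7,8}
'a' @ 3: {1,2,5,6,9}  ✓accept
'a' @ 4: {3,4,6}
'b' @ 5: {7,8}
'a' @ 6: {1,2,5,6,9}  ✓accept
final: {1,2,5,6,9}; accept 1 in set

Answer: ACCEPT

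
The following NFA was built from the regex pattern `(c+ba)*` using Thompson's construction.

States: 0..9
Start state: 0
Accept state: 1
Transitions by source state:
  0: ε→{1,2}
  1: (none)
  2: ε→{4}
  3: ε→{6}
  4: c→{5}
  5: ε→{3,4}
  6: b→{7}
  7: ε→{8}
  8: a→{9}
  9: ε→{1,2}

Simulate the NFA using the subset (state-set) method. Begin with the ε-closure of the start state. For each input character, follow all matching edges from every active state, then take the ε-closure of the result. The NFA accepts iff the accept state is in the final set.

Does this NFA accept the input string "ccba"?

start: ε-closure({0}) = {0,1,2,4}
'c' @ 1: {3,4,5,6}
'c' @ 2: {3,4,5,6}
'b' @ 3: {7,8}
'a' @ 4: {1,2,4,9}  (accept∈set)
final: {1,2,4,9}; accept 1 in set

Answer: ACCEPT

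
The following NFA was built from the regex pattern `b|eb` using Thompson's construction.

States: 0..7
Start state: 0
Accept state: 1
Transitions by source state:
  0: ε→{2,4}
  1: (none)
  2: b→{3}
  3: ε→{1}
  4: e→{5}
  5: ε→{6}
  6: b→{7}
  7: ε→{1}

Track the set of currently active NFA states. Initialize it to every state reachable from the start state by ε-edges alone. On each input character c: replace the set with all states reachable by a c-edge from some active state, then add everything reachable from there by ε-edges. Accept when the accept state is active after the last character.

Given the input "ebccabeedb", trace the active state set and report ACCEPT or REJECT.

S₀ = ε-closure({0}) = {0,2,4}
'e' @ 1: {5,6}
'b' @ 2: {1,7}  ✓accept
'c' @ 3: {}  — no active states
rest 'cabeedb' ignored (set empty)
after full input: {}  (accept=1 not in)

Answer: REJECT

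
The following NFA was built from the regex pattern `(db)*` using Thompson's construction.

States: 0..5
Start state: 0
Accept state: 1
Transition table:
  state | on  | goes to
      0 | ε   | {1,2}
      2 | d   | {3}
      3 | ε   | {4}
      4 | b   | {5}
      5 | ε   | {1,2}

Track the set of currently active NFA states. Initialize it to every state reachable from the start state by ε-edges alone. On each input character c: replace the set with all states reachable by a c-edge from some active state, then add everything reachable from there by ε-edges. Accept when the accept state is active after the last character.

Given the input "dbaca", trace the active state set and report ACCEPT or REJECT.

initial (ε-close {0}): {0,1,2}
'd' @ 1: {3,4}
'b' @ 2: {1,2,5}  ✓accept
'a' @ 3: {}  — dead — no transitions
rest 'ca' ignored (set empty)
final: {}; accept 1 not in set

Answer: REJECT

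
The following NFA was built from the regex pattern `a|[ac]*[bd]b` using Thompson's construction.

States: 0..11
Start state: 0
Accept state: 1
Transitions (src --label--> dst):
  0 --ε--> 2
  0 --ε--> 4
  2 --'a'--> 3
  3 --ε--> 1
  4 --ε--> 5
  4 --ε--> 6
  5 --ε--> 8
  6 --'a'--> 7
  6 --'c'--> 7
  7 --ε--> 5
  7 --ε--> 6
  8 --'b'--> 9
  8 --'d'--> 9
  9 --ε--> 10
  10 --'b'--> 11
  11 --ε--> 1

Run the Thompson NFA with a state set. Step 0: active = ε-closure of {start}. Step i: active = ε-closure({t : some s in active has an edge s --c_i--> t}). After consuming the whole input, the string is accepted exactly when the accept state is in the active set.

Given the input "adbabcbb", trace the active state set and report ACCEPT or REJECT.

start: ε-closure({0}) = {0,2,4,5,6,8}
'a' @ 1: {1,3,5,6,7,8}  ✓accept
'd' @ 2: {9,10}
'b' @ 3: {1,11}  ✓accept
'a' @ 4: {}  — no active states
rest 'bcbb' ignored (set empty)
after full input: {}  (accept=1 not in)

Answer: REJECT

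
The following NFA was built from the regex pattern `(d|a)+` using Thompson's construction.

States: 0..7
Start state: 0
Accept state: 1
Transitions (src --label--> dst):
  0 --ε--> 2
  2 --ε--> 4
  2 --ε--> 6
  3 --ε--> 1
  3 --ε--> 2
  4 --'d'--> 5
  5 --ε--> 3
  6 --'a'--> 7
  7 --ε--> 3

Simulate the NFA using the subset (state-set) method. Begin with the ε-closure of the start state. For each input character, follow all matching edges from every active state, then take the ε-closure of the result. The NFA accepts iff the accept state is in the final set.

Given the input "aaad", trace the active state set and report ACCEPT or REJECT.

Answer: ACCEPT

Trace:
initial (ε-close {0}): {0,2,4,6}
'a' @ 1: {1,2,3,4,6,7}  ✓accept
'a' @ 2: {1,2,3,4,6,7}  ✓accept
'a' @ 3: {1,2,3,4,6,7}  ✓accept
'd' @ 4: {1,2,3,4,5,6}  ✓accept
final: {1,2,3,4,5,6}; accept 1 in set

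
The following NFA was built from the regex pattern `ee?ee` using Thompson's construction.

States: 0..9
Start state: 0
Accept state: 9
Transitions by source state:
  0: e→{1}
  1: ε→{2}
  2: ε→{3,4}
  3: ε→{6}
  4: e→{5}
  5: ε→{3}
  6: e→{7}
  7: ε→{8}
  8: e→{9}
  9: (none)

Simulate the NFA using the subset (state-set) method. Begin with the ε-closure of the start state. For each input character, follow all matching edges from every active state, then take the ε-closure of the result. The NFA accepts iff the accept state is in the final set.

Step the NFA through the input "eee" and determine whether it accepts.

start: ε-closure({0}) = {0}
'e' @ 1: {1,2,3,4,6}
'e' @ 2: {3,5,6,7,8}
'e' @ 3: {7,8,9}  [accepting]
after full input: {7,8,9}  (accept=9 in)

Answer: ACCEPT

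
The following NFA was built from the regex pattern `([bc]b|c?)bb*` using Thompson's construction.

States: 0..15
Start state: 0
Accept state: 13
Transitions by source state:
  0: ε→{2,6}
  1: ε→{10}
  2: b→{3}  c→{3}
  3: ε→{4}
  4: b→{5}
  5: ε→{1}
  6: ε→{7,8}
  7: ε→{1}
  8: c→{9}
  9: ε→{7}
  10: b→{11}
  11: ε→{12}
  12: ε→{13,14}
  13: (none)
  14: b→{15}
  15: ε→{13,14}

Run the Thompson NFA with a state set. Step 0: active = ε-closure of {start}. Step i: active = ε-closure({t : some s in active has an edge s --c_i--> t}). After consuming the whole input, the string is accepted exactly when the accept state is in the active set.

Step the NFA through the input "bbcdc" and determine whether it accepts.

Answer: REJECT

Trace:
initial (ε-close {0}): {0,1,2,6,7,8,10}
'b' @ 1: {3,4,11,12,13,14}  [accepting]
'b' @ 2: {1,5,10,13,14,15}  [accepting]
'c' @ 3: {}  — no active states
rest 'dc' ignored (set empty)
end set {} — state 13 not in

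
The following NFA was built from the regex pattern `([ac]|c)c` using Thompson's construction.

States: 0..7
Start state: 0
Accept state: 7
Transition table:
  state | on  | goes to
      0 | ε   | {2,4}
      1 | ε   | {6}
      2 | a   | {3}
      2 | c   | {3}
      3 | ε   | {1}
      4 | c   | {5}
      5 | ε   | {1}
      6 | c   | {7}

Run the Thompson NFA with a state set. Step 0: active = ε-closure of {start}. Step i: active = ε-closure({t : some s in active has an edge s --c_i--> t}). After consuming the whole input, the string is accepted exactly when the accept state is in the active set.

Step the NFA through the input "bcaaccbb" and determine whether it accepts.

Answer: REJECT

Derivation:
initial (ε-close {0}): {0,2,4}
'b' @ 1: {}  — state set empty
rest 'caaccbb' ignored (set empty)
end set {} — state 7 not in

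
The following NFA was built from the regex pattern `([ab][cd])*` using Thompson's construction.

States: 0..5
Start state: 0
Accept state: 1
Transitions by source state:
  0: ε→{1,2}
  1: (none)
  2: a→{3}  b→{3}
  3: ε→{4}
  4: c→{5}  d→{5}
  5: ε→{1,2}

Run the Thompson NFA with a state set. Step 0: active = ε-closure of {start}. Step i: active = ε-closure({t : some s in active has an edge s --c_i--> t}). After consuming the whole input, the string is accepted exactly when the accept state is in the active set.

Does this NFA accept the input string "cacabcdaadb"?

Answer: REJECT

Trace:
initial (ε-close {0}): {0,1,2}
'c' @ 1: {}  — state set empty
rest 'acabcdaadb' ignored (set empty)
final: {}; accept 1 not in set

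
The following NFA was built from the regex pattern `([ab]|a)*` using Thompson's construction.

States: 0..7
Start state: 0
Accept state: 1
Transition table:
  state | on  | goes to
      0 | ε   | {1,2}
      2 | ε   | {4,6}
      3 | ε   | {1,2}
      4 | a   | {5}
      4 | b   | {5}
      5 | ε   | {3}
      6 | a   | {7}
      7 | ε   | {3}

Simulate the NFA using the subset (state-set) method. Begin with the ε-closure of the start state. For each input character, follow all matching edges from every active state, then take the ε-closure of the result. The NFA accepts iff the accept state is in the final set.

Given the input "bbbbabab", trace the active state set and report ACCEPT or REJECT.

start: ε-closure({0}) = {0,1,2,4,6}
'b' @ 1: {1,2,3,4,5,6}  ✓accept
'b' @ 2: {1,2,3,4,5,6}  ✓accept
'b' @ 3: {1,2,3,4,5,6}  ✓accept
'b' @ 4: {1,2,3,4,5,6}  ✓accept
'a' @ 5: {1,2,3,4,5,6,7}  ✓accept
'b' @ 6: {1,2,3,4,5,6}  ✓accept
'a' @ 7: {1,2,3,4,5,6,7}  ✓accept
'b' @ 8: {1,2,3,4,5,6}  ✓accept
end set {1,2,3,4,5,6} — state 1 in

Answer: ACCEPT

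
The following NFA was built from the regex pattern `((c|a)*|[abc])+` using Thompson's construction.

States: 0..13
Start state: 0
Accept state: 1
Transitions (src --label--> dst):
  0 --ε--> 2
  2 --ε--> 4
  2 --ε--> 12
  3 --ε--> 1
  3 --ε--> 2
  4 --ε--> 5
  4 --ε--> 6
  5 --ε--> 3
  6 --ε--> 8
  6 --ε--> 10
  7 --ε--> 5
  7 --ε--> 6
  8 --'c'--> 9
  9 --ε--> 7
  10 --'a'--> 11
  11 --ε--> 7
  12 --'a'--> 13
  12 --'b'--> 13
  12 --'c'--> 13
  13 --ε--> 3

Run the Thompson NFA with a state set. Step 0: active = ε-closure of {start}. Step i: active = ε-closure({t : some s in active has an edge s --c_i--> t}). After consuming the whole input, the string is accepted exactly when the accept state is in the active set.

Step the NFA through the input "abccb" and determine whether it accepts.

Answer: ACCEPT

Derivation:
initial (ε-close {0}): {0,1,2,3,4,5,6,8,10,12}
'a' @ 1: {1,2,3,4,5,6,7,8,10,11,12,13}  [accepting]
'b' @ 2: {1,2,3,4,5,6,8,10,12,13}  [accepting]
'c' @ 3: {1,2,3,4,5,6,7,8,9,10,12,13}  [accepting]
'c' @ 4: {1,2,3,4,5,6,7,8,9,10,12,13}  [accepting]
'b' @ 5: {1,2,3,4,5,6,8,10,12,13}  [accepting]
after full input: {1,2,3,4,5,6,8,10,12,13}  (accept=1 in)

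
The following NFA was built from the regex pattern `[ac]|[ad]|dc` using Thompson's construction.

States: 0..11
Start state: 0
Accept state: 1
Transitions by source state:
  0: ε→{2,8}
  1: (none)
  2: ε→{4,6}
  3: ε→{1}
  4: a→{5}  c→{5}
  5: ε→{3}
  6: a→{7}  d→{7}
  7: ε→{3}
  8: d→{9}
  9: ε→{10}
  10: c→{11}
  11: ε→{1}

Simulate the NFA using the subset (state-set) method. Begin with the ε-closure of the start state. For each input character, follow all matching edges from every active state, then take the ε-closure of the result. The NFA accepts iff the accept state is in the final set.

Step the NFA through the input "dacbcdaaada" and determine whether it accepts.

Answer: REJECT

Steps:
initial (ε-close {0}): {0,2,4,6,8}
'd' @ 1: {1,3,7,9,10}  (accept∈set)
'a' @ 2: {}  — no active states
rest 'cbcdaaada' ignored (set empty)
end set {} — state 1 not in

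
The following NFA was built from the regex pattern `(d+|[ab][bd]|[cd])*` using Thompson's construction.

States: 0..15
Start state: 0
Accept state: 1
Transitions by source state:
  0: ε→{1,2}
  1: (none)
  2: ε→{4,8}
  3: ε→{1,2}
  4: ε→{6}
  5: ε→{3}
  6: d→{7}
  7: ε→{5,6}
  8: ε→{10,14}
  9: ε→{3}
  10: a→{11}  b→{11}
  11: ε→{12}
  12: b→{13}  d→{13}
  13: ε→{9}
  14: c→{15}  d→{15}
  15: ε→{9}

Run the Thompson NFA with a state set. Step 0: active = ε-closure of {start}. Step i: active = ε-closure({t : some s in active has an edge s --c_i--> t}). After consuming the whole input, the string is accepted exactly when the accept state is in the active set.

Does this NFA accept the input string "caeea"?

Answer: REJECT

Steps:
initial (ε-close {0}): {0,1,2,4,6,8,10,14}
'c' @ 1: {1,2,3,4,6,8,9,10,14,15}  ✓accept
'a' @ 2: {11,12}
'e' @ 3: {}  — dead — no transitions
rest 'ea' ignored (set empty)
final: {}; accept 1 not in set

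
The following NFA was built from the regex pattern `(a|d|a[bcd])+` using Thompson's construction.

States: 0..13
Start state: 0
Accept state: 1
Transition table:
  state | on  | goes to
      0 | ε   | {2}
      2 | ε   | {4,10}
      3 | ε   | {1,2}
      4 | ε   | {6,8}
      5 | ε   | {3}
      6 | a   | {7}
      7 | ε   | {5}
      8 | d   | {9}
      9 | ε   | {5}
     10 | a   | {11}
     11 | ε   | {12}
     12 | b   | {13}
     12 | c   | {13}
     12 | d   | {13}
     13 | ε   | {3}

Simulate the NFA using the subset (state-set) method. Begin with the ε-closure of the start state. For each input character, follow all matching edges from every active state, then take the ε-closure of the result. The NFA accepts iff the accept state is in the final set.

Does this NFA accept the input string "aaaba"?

start: ε-closure({0}) = {0,2,4,6,8,10}
'a' @ 1: {1,2,3,4,5,6,7,8,10,11,12}  ✓accept
'a' @ 2: {1,2,3,4,5,6,7,8,10,11,12}  ✓accept
'a' @ 3: {1,2,3,4,5,6,7,8,10,11,12}  ✓accept
'b' @ 4: {1,2,3,4,6,8,10,13}  ✓accept
'a' @ 5: {1,2,3,4,5,6,7,8,10,11,12}  ✓accept
end set {1,2,3,4,5,6,7,8,10,11,12} — state 1 in

Answer: ACCEPT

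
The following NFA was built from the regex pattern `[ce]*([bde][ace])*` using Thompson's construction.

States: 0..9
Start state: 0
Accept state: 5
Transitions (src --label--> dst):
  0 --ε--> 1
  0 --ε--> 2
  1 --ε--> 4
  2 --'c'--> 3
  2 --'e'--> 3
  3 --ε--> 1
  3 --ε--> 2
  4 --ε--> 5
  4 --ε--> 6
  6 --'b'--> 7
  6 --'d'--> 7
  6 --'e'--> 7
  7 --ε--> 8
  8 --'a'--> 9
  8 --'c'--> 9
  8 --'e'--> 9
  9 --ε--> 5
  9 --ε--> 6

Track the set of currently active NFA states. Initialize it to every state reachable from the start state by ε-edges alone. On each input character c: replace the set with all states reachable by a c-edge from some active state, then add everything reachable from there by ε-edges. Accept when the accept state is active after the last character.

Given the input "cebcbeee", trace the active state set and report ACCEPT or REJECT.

Answer: ACCEPT

Trace:
S₀ = ε-closure({0}) = {0,1,2,4,5,6}
'c' @ 1: {1,2,3,4,5,6}  (accept∈set)
'e' @ 2: {1,2,3,4,5,6,7,8}  (accept∈set)
'b' @ 3: {7,8}
'c' @ 4: {5,6,9}  (accept∈set)
'b' @ 5: {7,8}
'e' @ 6: {5,6,9}  (accept∈set)
'e' @ 7: {7,8}
'e' @ 8: {5,6,9}  (accept∈set)
end set {5,6,9} — state 5 in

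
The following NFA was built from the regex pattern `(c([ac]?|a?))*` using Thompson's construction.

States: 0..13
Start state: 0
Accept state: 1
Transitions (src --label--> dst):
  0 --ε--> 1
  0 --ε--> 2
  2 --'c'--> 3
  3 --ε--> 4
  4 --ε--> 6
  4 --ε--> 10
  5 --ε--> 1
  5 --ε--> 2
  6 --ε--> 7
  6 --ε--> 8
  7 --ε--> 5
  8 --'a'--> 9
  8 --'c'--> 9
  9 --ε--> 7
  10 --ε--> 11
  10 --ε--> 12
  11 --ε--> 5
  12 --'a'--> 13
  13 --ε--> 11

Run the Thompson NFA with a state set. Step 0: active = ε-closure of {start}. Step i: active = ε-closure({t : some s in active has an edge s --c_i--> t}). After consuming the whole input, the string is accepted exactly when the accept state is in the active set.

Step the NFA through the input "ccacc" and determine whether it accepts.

initial (ε-close {0}): {0,1,2}
'c' @ 1: {1,2,3,4,5,6,7,8,10,11,12}  (accept∈set)
'c' @ 2: {1,2,3,4,5,6,7,8,9,10,11,12}  (accept∈set)
'a' @ 3: {1,2,5,7,9,11,13}  (accept∈set)
'c' @ 4: {1,2,3,4,5,6,7,8,10,11,12}  (accept∈set)
'c' @ 5: {1,2,3,4,5,6,7,8,9,10,11,12}  (accept∈set)
final: {1,2,3,4,5,6,7,8,9,10,11,12}; accept 1 in set

Answer: ACCEPT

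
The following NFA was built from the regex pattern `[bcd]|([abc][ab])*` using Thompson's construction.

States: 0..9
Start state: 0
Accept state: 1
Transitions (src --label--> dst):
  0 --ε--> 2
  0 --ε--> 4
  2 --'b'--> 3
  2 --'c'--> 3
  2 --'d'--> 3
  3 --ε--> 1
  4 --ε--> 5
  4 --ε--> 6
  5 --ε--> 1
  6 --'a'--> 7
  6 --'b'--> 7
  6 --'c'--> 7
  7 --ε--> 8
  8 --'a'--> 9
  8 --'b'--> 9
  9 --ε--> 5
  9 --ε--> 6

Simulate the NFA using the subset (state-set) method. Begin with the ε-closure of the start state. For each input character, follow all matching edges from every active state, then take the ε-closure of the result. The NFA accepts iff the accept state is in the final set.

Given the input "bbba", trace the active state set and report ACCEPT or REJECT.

S₀ = ε-closure({0}) = {0,1,2,4,5,6}
'b' @ 1: {1,3,7,8}  [accepting]
'b' @ 2: {1,5,6,9}  [accepting]
'b' @ 3: {7,8}
'a' @ 4: {1,5,6,9}  [accepting]
final: {1,5,6,9}; accept 1 in set

Answer: ACCEPT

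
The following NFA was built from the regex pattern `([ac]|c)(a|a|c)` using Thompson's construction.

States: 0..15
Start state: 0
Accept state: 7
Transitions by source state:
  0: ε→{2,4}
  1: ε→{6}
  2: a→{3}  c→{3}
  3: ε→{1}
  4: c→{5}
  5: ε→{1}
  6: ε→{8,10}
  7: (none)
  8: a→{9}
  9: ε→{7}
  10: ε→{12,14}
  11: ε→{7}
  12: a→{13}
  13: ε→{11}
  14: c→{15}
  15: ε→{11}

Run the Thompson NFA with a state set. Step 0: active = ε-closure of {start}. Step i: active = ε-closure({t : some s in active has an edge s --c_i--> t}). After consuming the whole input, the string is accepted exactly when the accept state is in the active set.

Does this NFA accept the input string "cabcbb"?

S₀ = ε-closure({0}) = {0,2,4}
'c' @ 1: {1,3,5,6,8,10,12,14}
'a' @ 2: {7,9,11,13}  [accepting]
'b' @ 3: {}  — state set empty
rest 'cbb' ignored (set empty)
end set {} — state 7 not in

Answer: REJECT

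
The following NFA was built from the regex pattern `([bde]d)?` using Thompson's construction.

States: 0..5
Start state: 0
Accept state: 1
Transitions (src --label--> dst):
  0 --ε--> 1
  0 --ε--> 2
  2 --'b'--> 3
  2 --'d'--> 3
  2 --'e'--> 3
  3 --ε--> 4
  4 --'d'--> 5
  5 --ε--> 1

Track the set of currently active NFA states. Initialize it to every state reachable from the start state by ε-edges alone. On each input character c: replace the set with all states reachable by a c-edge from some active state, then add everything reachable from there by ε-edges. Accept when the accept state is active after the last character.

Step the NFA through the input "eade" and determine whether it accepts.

S₀ = ε-closure({0}) = {0,1,2}
'e' @ 1: {3,4}
'a' @ 2: {}  — no active states
rest 'de' ignored (set empty)
final: {}; accept 1 not in set

Answer: REJECT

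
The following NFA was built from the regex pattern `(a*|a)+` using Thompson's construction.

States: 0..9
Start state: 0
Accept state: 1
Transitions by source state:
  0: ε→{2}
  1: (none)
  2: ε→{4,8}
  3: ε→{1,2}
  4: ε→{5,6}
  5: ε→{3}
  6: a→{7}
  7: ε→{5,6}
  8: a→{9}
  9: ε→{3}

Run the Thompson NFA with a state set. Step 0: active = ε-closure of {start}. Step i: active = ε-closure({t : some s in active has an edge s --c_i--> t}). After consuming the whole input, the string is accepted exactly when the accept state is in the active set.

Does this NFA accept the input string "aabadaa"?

initial (ε-close {0}): {0,1,2,3,4,5,6,8}
'a' @ 1: {1,2,3,4,5,6,7,8,9}  ✓accept
'a' @ 2: {1,2,3,4,5,6,7,8,9}  ✓accept
'b' @ 3: {}  — dead — no transitions
rest 'adaa' ignored (set empty)
final: {}; accept 1 not in set

Answer: REJECT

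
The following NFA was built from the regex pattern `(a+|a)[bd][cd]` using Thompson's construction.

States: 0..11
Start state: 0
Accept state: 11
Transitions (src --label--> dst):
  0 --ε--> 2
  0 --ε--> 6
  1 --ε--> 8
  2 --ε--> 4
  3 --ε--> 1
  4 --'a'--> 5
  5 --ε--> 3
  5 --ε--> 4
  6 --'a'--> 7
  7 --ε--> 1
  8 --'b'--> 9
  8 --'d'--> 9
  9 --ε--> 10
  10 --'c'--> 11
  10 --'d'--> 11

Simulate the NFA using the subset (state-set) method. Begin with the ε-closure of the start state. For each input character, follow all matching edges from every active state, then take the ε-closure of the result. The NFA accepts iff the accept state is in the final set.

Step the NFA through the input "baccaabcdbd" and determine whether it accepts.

Answer: REJECT

Derivation:
initial (ε-close {0}): {0,2,4,6}
'b' @ 1: {}  — no active states
rest 'accaabcdbd' ignored (set empty)
after full input: {}  (accept=11 not in)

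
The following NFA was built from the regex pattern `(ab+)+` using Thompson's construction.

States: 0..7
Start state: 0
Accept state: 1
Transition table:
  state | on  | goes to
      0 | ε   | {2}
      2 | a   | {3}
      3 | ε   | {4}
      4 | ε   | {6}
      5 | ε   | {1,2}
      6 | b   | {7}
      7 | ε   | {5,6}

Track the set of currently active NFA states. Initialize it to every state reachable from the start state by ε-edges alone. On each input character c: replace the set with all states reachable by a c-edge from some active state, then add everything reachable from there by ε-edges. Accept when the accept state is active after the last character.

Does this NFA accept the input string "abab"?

start: ε-closure({0}) = {0,2}
'a' @ 1: {3,4,6}
'b' @ 2: {1,2,5,6,7}  (accept∈set)
'a' @ 3: {3,4,6}
'b' @ 4: {1,2,5,6,7}  (accept∈set)
after full input: {1,2,5,6,7}  (accept=1 in)

Answer: ACCEPT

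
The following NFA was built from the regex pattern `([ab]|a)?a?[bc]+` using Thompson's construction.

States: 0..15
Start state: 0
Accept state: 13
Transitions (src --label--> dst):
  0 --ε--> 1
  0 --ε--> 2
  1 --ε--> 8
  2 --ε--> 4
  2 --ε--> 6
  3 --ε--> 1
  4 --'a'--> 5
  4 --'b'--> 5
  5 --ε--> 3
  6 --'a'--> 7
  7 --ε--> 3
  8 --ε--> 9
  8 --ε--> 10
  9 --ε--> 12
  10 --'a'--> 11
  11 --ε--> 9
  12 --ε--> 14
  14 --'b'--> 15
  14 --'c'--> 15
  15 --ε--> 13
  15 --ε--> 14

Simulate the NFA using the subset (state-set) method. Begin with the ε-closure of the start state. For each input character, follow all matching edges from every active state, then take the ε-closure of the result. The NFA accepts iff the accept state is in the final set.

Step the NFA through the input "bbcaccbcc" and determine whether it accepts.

Answer: REJECT

Trace:
initial (ε-close {0}): {0,1,2,4,6,8,9,10,12,14}
'b' @ 1: {1,3,5,8,9,10,12,13,14,15}  (accept∈set)
'b' @ 2: {13,14,15}  (accept∈set)
'c' @ 3: {13,14,15}  (accept∈set)
'a' @ 4: {}  — dead — no transitions
rest 'ccbcc' ignored (set empty)
final: {}; accept 13 not in set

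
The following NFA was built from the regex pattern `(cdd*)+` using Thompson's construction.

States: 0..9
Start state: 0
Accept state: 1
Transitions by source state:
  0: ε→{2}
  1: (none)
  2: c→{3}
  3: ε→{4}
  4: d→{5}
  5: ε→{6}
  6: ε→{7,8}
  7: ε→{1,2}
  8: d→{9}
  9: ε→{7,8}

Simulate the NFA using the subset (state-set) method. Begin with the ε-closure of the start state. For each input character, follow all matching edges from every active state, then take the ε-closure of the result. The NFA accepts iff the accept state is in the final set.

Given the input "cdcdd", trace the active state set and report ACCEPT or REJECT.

S₀ = ε-closure({0}) = {0,2}
'c' @ 1: {3,4}
'd' @ 2: {1,2,5,6,7,8}  [accepting]
'c' @ 3: {3,4}
'd' @ 4: {1,2,5,6,7,8}  [accepting]
'd' @ 5: {1,2,7,8,9}  [accepting]
after full input: {1,2,7,8,9}  (accept=1 in)

Answer: ACCEPT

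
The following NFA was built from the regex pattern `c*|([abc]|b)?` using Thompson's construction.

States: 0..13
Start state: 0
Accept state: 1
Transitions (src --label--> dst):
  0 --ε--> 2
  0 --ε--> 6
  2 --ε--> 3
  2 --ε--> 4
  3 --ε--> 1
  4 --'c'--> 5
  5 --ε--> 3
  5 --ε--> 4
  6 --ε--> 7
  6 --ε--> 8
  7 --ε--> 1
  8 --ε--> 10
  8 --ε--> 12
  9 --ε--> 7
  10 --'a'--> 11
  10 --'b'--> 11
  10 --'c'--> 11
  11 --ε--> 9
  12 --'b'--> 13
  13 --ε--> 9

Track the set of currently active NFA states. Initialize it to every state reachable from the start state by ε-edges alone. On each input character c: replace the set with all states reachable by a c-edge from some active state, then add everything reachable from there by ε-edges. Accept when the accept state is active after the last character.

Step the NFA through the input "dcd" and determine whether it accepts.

Answer: REJECT

Trace:
initial (ε-close {0}): {0,1,2,3,4,6,7,8,10,12}
'd' @ 1: {}  — state set empty
rest 'cd' ignored (set empty)
after full input: {}  (accept=1 not in)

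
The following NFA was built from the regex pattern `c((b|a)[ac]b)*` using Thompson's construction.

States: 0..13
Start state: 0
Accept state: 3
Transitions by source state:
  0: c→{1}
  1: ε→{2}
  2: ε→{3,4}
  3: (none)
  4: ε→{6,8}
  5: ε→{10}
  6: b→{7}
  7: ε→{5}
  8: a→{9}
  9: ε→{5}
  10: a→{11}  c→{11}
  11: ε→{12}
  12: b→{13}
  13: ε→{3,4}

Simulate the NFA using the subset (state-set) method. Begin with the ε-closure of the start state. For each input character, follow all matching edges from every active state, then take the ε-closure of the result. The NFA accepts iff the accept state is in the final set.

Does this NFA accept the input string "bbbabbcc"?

start: ε-closure({0}) = {0}
'b' @ 1: {}  — no active states
rest 'bbabbcc' ignored (set empty)
end set {} — state 3 not in

Answer: REJECT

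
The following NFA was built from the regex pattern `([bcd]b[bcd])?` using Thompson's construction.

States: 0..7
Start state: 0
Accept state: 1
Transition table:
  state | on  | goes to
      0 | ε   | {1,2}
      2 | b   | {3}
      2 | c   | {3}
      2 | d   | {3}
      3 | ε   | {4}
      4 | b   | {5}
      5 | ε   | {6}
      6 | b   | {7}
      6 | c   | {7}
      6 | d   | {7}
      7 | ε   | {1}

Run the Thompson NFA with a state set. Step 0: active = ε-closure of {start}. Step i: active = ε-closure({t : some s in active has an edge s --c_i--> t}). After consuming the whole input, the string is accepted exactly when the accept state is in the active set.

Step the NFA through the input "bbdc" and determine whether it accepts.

Answer: REJECT

Trace:
S₀ = ε-closure({0}) = {0,1,2}
'b' @ 1: {3,4}
'b' @ 2: {5,6}
'd' @ 3: {1,7}  (accept∈set)
'c' @ 4: {}  — no active states
final: {}; accept 1 not in set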